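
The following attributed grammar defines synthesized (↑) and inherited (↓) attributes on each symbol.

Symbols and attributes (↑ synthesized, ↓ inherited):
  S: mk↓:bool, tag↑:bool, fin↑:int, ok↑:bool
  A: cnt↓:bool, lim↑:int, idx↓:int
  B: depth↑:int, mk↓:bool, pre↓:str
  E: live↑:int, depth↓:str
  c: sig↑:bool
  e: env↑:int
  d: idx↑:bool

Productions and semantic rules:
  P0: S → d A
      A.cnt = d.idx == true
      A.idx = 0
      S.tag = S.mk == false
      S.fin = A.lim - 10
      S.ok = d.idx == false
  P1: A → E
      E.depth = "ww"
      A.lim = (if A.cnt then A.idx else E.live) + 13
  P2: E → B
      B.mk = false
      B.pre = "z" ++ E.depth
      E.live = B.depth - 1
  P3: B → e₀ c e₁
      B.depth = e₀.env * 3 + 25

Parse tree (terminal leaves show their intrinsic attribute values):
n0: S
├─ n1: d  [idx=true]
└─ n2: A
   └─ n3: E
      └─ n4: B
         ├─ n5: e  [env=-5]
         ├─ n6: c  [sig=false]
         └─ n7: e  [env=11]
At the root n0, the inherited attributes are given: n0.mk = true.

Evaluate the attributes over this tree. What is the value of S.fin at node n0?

3

1. n0.mk = true  [given at root]
2. n1.idx = true  [terminal]
3. n2.cnt = true  [d.idx == true]
4. n2.idx = 0  [0]
5. n3.depth = "ww"  ["ww"]
6. n4.mk = false  [false]
7. n4.pre = "zww"  ["z" ++ E.depth]
8. n5.env = -5  [terminal]
9. n6.sig = false  [terminal]
10. n7.env = 11  [terminal]
11. n4.depth = 10  [e₀.env * 3 + 25]
12. n3.live = 9  [B.depth - 1]
13. n2.lim = 13  [(if A.cnt then A.idx else E.live) + 13]
14. n0.tag = false  [S.mk == false]
15. n0.fin = 3  [A.lim - 10]
16. n0.ok = false  [d.idx == false]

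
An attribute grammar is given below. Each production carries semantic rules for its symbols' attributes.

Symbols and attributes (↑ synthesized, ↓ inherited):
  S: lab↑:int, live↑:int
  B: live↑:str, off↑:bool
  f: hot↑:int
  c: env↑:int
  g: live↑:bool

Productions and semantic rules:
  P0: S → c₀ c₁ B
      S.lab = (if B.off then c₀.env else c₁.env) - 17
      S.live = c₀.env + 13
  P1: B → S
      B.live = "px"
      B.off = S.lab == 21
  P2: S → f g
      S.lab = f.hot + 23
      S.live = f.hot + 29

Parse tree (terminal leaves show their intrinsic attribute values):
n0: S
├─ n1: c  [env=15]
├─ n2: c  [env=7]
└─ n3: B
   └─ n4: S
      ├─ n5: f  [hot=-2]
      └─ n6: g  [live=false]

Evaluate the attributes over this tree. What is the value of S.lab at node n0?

1. n1.env = 15  [terminal]
2. n2.env = 7  [terminal]
3. n5.hot = -2  [terminal]
4. n6.live = false  [terminal]
5. n4.lab = 21  [f.hot + 23]
6. n4.live = 27  [f.hot + 29]
7. n3.live = "px"  ["px"]
8. n3.off = true  [S.lab == 21]
9. n0.lab = -2  [(if B.off then c₀.env else c₁.env) - 17]
10. n0.live = 28  [c₀.env + 13]

-2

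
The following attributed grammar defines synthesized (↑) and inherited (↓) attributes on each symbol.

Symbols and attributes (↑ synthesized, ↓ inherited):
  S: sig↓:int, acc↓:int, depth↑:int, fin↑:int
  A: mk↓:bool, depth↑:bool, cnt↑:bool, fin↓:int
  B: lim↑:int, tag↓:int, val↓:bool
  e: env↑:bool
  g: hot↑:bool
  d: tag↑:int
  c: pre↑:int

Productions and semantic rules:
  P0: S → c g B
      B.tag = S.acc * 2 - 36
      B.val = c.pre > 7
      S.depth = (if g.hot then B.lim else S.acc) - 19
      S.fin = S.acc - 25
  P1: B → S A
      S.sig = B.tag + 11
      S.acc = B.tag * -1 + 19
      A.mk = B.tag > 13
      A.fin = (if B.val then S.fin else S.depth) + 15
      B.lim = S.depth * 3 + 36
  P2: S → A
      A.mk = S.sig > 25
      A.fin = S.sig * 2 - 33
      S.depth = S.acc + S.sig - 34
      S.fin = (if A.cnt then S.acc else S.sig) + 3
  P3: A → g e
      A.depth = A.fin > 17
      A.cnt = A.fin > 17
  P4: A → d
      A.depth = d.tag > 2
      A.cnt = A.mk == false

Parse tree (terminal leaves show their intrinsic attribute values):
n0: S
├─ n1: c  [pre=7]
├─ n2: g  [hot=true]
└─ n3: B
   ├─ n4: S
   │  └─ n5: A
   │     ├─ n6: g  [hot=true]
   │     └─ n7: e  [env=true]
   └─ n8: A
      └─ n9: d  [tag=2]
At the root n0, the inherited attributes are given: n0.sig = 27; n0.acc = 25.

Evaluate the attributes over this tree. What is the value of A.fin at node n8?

1. n0.sig = 27  [given at root]
2. n0.acc = 25  [given at root]
3. n1.pre = 7  [terminal]
4. n2.hot = true  [terminal]
5. n3.tag = 14  [S.acc * 2 - 36]
6. n3.val = false  [c.pre > 7]
7. n4.sig = 25  [B.tag + 11]
8. n4.acc = 5  [B.tag * -1 + 19]
9. n5.mk = false  [S.sig > 25]
10. n5.fin = 17  [S.sig * 2 - 33]
11. n6.hot = true  [terminal]
12. n7.env = true  [terminal]
13. n5.depth = false  [A.fin > 17]
14. n5.cnt = false  [A.fin > 17]
15. n4.depth = -4  [S.acc + S.sig - 34]
16. n4.fin = 28  [(if A.cnt then S.acc else S.sig) + 3]
17. n8.mk = true  [B.tag > 13]
18. n8.fin = 11  [(if B.val then S.fin else S.depth) + 15]
19. n9.tag = 2  [terminal]
20. n8.depth = false  [d.tag > 2]
21. n8.cnt = false  [A.mk == false]
22. n3.lim = 24  [S.depth * 3 + 36]
23. n0.depth = 5  [(if g.hot then B.lim else S.acc) - 19]
24. n0.fin = 0  [S.acc - 25]

11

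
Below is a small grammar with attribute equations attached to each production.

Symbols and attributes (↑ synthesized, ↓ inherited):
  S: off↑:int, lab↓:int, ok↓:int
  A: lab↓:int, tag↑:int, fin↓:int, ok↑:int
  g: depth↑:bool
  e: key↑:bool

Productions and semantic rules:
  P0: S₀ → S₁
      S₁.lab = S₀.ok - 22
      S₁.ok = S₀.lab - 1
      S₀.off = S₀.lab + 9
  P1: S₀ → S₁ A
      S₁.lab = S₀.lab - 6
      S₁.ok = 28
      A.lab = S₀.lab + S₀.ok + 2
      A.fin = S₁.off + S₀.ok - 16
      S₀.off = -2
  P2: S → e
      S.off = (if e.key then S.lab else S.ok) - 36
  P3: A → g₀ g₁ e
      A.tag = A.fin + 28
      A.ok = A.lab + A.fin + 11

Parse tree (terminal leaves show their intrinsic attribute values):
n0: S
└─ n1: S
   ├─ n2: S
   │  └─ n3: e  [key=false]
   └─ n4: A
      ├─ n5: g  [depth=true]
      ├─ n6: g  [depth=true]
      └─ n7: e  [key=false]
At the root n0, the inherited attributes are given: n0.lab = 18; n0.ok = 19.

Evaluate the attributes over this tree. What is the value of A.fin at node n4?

-7

1. n0.lab = 18  [given at root]
2. n0.ok = 19  [given at root]
3. n1.lab = -3  [S₀.ok - 22]
4. n1.ok = 17  [S₀.lab - 1]
5. n2.lab = -9  [S₀.lab - 6]
6. n2.ok = 28  [28]
7. n3.key = false  [terminal]
8. n2.off = -8  [(if e.key then S.lab else S.ok) - 36]
9. n4.lab = 16  [S₀.lab + S₀.ok + 2]
10. n4.fin = -7  [S₁.off + S₀.ok - 16]
11. n5.depth = true  [terminal]
12. n6.depth = true  [terminal]
13. n7.key = false  [terminal]
14. n4.tag = 21  [A.fin + 28]
15. n4.ok = 20  [A.lab + A.fin + 11]
16. n1.off = -2  [-2]
17. n0.off = 27  [S₀.lab + 9]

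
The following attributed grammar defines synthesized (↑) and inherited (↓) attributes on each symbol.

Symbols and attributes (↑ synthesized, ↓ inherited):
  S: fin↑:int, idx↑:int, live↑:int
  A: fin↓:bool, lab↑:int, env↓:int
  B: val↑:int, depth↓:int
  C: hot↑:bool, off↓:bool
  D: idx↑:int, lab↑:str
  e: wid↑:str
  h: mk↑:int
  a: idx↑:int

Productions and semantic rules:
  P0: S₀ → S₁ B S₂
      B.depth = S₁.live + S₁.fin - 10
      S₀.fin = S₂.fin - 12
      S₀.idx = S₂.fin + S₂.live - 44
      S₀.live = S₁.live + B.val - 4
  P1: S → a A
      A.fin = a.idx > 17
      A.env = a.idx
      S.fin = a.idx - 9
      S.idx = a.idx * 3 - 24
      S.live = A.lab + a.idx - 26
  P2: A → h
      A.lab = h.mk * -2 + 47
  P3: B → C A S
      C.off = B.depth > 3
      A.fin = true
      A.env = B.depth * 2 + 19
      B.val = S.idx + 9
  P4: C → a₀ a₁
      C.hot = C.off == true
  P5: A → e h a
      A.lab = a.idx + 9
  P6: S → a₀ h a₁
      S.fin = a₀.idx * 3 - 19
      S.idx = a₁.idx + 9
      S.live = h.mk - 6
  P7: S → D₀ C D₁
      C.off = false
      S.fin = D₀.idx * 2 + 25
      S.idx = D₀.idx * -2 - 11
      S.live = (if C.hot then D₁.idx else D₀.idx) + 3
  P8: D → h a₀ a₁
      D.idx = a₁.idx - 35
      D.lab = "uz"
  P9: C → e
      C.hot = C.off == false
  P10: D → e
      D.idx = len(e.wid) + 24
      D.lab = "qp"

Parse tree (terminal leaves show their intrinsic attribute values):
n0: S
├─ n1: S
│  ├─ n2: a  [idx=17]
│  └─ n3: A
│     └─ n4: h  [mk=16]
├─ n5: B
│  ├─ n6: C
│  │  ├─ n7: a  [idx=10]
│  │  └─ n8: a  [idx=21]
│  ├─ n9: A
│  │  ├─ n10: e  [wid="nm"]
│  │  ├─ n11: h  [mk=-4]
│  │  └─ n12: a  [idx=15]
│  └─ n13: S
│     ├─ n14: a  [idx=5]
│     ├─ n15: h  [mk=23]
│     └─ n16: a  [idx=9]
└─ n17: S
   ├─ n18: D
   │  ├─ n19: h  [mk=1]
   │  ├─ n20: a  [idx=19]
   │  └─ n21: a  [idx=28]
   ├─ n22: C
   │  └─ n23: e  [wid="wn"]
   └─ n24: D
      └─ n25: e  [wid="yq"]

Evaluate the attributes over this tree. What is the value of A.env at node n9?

27

1. n2.idx = 17  [terminal]
2. n3.fin = false  [a.idx > 17]
3. n3.env = 17  [a.idx]
4. n4.mk = 16  [terminal]
5. n3.lab = 15  [h.mk * -2 + 47]
6. n1.fin = 8  [a.idx - 9]
7. n1.idx = 27  [a.idx * 3 - 24]
8. n1.live = 6  [A.lab + a.idx - 26]
9. n5.depth = 4  [S₁.live + S₁.fin - 10]
10. n6.off = true  [B.depth > 3]
11. n7.idx = 10  [terminal]
12. n8.idx = 21  [terminal]
13. n6.hot = true  [C.off == true]
14. n9.fin = true  [true]
15. n9.env = 27  [B.depth * 2 + 19]
16. n10.wid = "nm"  [terminal]
17. n11.mk = -4  [terminal]
18. n12.idx = 15  [terminal]
19. n9.lab = 24  [a.idx + 9]
20. n14.idx = 5  [terminal]
21. n15.mk = 23  [terminal]
22. n16.idx = 9  [terminal]
23. n13.fin = -4  [a₀.idx * 3 - 19]
24. n13.idx = 18  [a₁.idx + 9]
25. n13.live = 17  [h.mk - 6]
26. n5.val = 27  [S.idx + 9]
27. n19.mk = 1  [terminal]
28. n20.idx = 19  [terminal]
29. n21.idx = 28  [terminal]
30. n18.idx = -7  [a₁.idx - 35]
31. n18.lab = "uz"  ["uz"]
32. n22.off = false  [false]
33. n23.wid = "wn"  [terminal]
34. n22.hot = true  [C.off == false]
35. n25.wid = "yq"  [terminal]
36. n24.idx = 26  [len(e.wid) + 24]
37. n24.lab = "qp"  ["qp"]
38. n17.fin = 11  [D₀.idx * 2 + 25]
39. n17.idx = 3  [D₀.idx * -2 - 11]
40. n17.live = 29  [(if C.hot then D₁.idx else D₀.idx) + 3]
41. n0.fin = -1  [S₂.fin - 12]
42. n0.idx = -4  [S₂.fin + S₂.live - 44]
43. n0.live = 29  [S₁.live + B.val - 4]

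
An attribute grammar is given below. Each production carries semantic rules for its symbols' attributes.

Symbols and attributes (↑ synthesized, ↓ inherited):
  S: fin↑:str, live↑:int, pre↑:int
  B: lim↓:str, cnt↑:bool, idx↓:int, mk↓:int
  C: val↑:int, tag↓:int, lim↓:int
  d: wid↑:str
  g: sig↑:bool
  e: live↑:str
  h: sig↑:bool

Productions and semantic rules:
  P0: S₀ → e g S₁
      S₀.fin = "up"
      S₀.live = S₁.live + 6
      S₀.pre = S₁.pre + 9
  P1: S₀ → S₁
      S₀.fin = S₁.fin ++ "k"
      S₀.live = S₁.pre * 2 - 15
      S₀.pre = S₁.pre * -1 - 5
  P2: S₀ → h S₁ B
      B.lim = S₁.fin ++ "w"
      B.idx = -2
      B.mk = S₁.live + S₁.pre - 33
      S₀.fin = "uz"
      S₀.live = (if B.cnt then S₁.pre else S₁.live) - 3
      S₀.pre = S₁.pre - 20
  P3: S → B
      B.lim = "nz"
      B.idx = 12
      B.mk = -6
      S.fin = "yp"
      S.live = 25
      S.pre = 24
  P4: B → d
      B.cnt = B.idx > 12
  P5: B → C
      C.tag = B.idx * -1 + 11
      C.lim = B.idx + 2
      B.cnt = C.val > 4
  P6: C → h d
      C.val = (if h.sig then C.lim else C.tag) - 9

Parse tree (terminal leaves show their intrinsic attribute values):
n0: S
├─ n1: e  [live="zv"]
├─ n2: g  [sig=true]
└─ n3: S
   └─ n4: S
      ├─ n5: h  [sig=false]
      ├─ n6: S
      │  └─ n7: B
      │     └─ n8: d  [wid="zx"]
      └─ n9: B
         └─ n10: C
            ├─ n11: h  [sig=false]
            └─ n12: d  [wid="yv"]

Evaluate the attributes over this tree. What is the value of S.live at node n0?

-1

1. n1.live = "zv"  [terminal]
2. n2.sig = true  [terminal]
3. n5.sig = false  [terminal]
4. n7.lim = "nz"  ["nz"]
5. n7.idx = 12  [12]
6. n7.mk = -6  [-6]
7. n8.wid = "zx"  [terminal]
8. n7.cnt = false  [B.idx > 12]
9. n6.fin = "yp"  ["yp"]
10. n6.live = 25  [25]
11. n6.pre = 24  [24]
12. n9.lim = "ypw"  [S₁.fin ++ "w"]
13. n9.idx = -2  [-2]
14. n9.mk = 16  [S₁.live + S₁.pre - 33]
15. n10.tag = 13  [B.idx * -1 + 11]
16. n10.lim = 0  [B.idx + 2]
17. n11.sig = false  [terminal]
18. n12.wid = "yv"  [terminal]
19. n10.val = 4  [(if h.sig then C.lim else C.tag) - 9]
20. n9.cnt = false  [C.val > 4]
21. n4.fin = "uz"  ["uz"]
22. n4.live = 22  [(if B.cnt then S₁.pre else S₁.live) - 3]
23. n4.pre = 4  [S₁.pre - 20]
24. n3.fin = "uzk"  [S₁.fin ++ "k"]
25. n3.live = -7  [S₁.pre * 2 - 15]
26. n3.pre = -9  [S₁.pre * -1 - 5]
27. n0.fin = "up"  ["up"]
28. n0.live = -1  [S₁.live + 6]
29. n0.pre = 0  [S₁.pre + 9]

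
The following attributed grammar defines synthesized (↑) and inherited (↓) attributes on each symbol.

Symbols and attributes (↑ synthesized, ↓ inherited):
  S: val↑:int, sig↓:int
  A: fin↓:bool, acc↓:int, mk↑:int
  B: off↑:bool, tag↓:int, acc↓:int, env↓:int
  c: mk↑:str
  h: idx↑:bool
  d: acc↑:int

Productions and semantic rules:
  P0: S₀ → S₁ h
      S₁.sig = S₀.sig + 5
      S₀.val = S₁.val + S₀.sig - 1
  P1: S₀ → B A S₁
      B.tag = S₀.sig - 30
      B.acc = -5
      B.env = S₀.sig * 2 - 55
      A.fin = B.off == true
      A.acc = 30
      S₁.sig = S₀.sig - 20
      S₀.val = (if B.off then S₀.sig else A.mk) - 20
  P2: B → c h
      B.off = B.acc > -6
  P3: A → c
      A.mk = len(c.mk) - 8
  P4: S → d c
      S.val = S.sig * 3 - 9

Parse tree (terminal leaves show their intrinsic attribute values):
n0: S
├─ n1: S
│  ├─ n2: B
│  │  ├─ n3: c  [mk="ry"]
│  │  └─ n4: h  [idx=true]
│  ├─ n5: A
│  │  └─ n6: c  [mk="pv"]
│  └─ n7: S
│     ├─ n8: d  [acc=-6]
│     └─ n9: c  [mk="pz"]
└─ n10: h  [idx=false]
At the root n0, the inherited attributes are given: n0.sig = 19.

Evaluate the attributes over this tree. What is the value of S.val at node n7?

3

1. n0.sig = 19  [given at root]
2. n1.sig = 24  [S₀.sig + 5]
3. n2.tag = -6  [S₀.sig - 30]
4. n2.acc = -5  [-5]
5. n2.env = -7  [S₀.sig * 2 - 55]
6. n3.mk = "ry"  [terminal]
7. n4.idx = true  [terminal]
8. n2.off = true  [B.acc > -6]
9. n5.fin = true  [B.off == true]
10. n5.acc = 30  [30]
11. n6.mk = "pv"  [terminal]
12. n5.mk = -6  [len(c.mk) - 8]
13. n7.sig = 4  [S₀.sig - 20]
14. n8.acc = -6  [terminal]
15. n9.mk = "pz"  [terminal]
16. n7.val = 3  [S.sig * 3 - 9]
17. n1.val = 4  [(if B.off then S₀.sig else A.mk) - 20]
18. n10.idx = false  [terminal]
19. n0.val = 22  [S₁.val + S₀.sig - 1]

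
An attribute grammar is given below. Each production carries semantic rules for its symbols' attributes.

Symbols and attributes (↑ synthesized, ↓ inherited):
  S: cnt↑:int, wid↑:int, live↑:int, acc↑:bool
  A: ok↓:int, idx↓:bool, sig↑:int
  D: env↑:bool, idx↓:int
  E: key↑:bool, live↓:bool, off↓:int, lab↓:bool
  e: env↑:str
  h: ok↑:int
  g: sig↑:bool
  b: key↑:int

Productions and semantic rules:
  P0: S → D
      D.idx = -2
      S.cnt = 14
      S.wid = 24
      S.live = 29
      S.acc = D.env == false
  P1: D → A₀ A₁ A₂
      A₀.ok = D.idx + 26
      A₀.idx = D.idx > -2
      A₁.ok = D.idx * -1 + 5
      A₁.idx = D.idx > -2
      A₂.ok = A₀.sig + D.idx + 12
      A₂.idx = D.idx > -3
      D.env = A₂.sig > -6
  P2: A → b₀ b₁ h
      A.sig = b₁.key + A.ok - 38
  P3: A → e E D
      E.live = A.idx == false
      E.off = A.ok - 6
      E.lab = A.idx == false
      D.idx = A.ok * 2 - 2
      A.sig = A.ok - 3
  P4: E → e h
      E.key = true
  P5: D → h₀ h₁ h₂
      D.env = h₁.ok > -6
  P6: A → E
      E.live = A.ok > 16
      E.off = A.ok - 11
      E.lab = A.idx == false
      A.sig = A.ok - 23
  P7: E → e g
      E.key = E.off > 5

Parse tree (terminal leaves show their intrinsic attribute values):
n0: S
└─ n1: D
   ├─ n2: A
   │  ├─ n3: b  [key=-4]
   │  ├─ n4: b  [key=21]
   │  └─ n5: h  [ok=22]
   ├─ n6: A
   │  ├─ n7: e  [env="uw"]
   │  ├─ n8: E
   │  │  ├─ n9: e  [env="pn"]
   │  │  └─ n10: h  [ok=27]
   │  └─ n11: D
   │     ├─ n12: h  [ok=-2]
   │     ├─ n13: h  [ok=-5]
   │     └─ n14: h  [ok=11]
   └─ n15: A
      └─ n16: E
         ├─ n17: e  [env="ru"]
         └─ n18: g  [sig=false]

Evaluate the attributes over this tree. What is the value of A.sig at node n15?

-6

1. n1.idx = -2  [-2]
2. n2.ok = 24  [D.idx + 26]
3. n2.idx = false  [D.idx > -2]
4. n3.key = -4  [terminal]
5. n4.key = 21  [terminal]
6. n5.ok = 22  [terminal]
7. n2.sig = 7  [b₁.key + A.ok - 38]
8. n6.ok = 7  [D.idx * -1 + 5]
9. n6.idx = false  [D.idx > -2]
10. n7.env = "uw"  [terminal]
11. n8.live = true  [A.idx == false]
12. n8.off = 1  [A.ok - 6]
13. n8.lab = true  [A.idx == false]
14. n9.env = "pn"  [terminal]
15. n10.ok = 27  [terminal]
16. n8.key = true  [true]
17. n11.idx = 12  [A.ok * 2 - 2]
18. n12.ok = -2  [terminal]
19. n13.ok = -5  [terminal]
20. n14.ok = 11  [terminal]
21. n11.env = true  [h₁.ok > -6]
22. n6.sig = 4  [A.ok - 3]
23. n15.ok = 17  [A₀.sig + D.idx + 12]
24. n15.idx = true  [D.idx > -3]
25. n16.live = true  [A.ok > 16]
26. n16.off = 6  [A.ok - 11]
27. n16.lab = false  [A.idx == false]
28. n17.env = "ru"  [terminal]
29. n18.sig = false  [terminal]
30. n16.key = true  [E.off > 5]
31. n15.sig = -6  [A.ok - 23]
32. n1.env = false  [A₂.sig > -6]
33. n0.cnt = 14  [14]
34. n0.wid = 24  [24]
35. n0.live = 29  [29]
36. n0.acc = true  [D.env == false]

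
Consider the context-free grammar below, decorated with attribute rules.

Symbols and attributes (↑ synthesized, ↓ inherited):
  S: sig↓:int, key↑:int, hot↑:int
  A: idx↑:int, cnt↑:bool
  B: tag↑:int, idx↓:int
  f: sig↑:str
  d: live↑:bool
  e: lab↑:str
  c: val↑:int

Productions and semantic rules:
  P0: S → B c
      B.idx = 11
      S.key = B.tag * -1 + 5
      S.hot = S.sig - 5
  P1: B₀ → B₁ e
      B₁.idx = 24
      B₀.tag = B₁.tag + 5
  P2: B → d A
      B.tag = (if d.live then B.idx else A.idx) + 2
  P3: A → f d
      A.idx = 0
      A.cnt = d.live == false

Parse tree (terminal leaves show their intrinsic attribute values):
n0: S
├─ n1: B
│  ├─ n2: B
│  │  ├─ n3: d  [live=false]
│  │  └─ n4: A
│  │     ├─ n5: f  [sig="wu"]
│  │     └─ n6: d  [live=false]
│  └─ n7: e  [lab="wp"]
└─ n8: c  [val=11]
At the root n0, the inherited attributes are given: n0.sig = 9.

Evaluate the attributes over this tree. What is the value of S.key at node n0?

-2

1. n0.sig = 9  [given at root]
2. n1.idx = 11  [11]
3. n2.idx = 24  [24]
4. n3.live = false  [terminal]
5. n5.sig = "wu"  [terminal]
6. n6.live = false  [terminal]
7. n4.idx = 0  [0]
8. n4.cnt = true  [d.live == false]
9. n2.tag = 2  [(if d.live then B.idx else A.idx) + 2]
10. n7.lab = "wp"  [terminal]
11. n1.tag = 7  [B₁.tag + 5]
12. n8.val = 11  [terminal]
13. n0.key = -2  [B.tag * -1 + 5]
14. n0.hot = 4  [S.sig - 5]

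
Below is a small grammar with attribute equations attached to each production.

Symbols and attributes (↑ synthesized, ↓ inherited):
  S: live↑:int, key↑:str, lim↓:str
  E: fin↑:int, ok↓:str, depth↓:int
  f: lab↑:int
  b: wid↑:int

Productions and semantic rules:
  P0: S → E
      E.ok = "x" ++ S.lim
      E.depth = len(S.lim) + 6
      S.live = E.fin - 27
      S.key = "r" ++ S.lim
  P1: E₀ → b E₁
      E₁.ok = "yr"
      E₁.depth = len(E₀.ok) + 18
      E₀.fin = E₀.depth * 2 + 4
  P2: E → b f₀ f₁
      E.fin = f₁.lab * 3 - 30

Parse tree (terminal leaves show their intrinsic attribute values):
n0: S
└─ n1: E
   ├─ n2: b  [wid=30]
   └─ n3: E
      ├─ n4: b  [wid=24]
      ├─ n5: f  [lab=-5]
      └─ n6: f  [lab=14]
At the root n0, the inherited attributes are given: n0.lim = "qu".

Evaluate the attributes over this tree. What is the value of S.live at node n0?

1. n0.lim = "qu"  [given at root]
2. n1.ok = "xqu"  ["x" ++ S.lim]
3. n1.depth = 8  [len(S.lim) + 6]
4. n2.wid = 30  [terminal]
5. n3.ok = "yr"  ["yr"]
6. n3.depth = 21  [len(E₀.ok) + 18]
7. n4.wid = 24  [terminal]
8. n5.lab = -5  [terminal]
9. n6.lab = 14  [terminal]
10. n3.fin = 12  [f₁.lab * 3 - 30]
11. n1.fin = 20  [E₀.depth * 2 + 4]
12. n0.live = -7  [E.fin - 27]
13. n0.key = "rqu"  ["r" ++ S.lim]

-7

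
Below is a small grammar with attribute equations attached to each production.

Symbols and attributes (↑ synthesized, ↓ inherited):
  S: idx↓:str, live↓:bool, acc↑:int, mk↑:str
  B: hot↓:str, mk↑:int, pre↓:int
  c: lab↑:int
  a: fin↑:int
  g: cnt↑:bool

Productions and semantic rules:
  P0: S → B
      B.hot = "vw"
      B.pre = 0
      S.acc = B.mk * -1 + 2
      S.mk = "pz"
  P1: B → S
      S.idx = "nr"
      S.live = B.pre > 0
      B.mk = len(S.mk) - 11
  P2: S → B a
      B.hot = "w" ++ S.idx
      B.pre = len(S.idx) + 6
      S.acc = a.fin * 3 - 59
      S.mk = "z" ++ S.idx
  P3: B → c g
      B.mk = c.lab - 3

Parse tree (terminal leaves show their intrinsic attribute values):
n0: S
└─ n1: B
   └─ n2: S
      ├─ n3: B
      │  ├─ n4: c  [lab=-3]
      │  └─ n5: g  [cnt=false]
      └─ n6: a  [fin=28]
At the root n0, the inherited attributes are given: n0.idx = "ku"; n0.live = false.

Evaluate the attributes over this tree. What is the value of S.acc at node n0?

10

1. n0.idx = "ku"  [given at root]
2. n0.live = false  [given at root]
3. n1.hot = "vw"  ["vw"]
4. n1.pre = 0  [0]
5. n2.idx = "nr"  ["nr"]
6. n2.live = false  [B.pre > 0]
7. n3.hot = "wnr"  ["w" ++ S.idx]
8. n3.pre = 8  [len(S.idx) + 6]
9. n4.lab = -3  [terminal]
10. n5.cnt = false  [terminal]
11. n3.mk = -6  [c.lab - 3]
12. n6.fin = 28  [terminal]
13. n2.acc = 25  [a.fin * 3 - 59]
14. n2.mk = "znr"  ["z" ++ S.idx]
15. n1.mk = -8  [len(S.mk) - 11]
16. n0.acc = 10  [B.mk * -1 + 2]
17. n0.mk = "pz"  ["pz"]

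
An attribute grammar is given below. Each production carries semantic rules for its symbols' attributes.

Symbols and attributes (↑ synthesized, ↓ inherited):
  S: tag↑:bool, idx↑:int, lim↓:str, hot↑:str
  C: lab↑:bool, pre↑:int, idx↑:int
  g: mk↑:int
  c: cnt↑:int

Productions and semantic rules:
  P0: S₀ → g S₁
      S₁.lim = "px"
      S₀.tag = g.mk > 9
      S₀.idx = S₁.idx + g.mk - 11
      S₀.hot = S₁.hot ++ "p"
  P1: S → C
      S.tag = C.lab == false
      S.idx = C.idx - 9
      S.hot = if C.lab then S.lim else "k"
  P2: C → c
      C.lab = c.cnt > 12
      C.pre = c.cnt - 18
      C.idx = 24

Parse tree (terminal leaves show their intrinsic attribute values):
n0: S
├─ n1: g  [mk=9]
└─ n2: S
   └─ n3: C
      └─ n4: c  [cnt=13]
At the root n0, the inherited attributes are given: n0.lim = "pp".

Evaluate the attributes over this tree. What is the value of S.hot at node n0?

"pxp"

1. n0.lim = "pp"  [given at root]
2. n1.mk = 9  [terminal]
3. n2.lim = "px"  ["px"]
4. n4.cnt = 13  [terminal]
5. n3.lab = true  [c.cnt > 12]
6. n3.pre = -5  [c.cnt - 18]
7. n3.idx = 24  [24]
8. n2.tag = false  [C.lab == false]
9. n2.idx = 15  [C.idx - 9]
10. n2.hot = "px"  [if C.lab then S.lim else "k"]
11. n0.tag = false  [g.mk > 9]
12. n0.idx = 13  [S₁.idx + g.mk - 11]
13. n0.hot = "pxp"  [S₁.hot ++ "p"]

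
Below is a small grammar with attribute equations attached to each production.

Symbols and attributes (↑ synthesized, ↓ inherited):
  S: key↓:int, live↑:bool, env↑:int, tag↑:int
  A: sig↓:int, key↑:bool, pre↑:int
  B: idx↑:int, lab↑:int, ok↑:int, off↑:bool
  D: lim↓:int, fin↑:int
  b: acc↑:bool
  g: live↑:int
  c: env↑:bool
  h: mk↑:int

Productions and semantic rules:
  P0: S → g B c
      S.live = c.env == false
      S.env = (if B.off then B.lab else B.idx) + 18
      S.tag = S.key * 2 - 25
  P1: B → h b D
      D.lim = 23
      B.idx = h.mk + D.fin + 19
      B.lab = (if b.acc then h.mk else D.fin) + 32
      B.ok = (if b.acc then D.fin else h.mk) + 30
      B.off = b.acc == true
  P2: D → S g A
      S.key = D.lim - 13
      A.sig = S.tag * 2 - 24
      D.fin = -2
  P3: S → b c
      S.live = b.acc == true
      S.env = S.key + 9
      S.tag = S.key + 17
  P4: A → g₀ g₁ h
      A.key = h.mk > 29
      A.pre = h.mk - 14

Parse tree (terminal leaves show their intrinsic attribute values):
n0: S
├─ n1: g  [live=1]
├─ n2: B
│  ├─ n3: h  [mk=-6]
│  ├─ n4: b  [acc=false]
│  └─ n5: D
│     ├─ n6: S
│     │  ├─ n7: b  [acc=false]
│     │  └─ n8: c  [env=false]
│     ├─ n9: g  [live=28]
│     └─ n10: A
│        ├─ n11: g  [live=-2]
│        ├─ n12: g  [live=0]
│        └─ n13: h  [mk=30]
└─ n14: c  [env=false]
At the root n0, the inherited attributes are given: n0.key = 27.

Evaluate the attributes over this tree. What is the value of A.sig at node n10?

30

1. n0.key = 27  [given at root]
2. n1.live = 1  [terminal]
3. n3.mk = -6  [terminal]
4. n4.acc = false  [terminal]
5. n5.lim = 23  [23]
6. n6.key = 10  [D.lim - 13]
7. n7.acc = false  [terminal]
8. n8.env = false  [terminal]
9. n6.live = false  [b.acc == true]
10. n6.env = 19  [S.key + 9]
11. n6.tag = 27  [S.key + 17]
12. n9.live = 28  [terminal]
13. n10.sig = 30  [S.tag * 2 - 24]
14. n11.live = -2  [terminal]
15. n12.live = 0  [terminal]
16. n13.mk = 30  [terminal]
17. n10.key = true  [h.mk > 29]
18. n10.pre = 16  [h.mk - 14]
19. n5.fin = -2  [-2]
20. n2.idx = 11  [h.mk + D.fin + 19]
21. n2.lab = 30  [(if b.acc then h.mk else D.fin) + 32]
22. n2.ok = 24  [(if b.acc then D.fin else h.mk) + 30]
23. n2.off = false  [b.acc == true]
24. n14.env = false  [terminal]
25. n0.live = true  [c.env == false]
26. n0.env = 29  [(if B.off then B.lab else B.idx) + 18]
27. n0.tag = 29  [S.key * 2 - 25]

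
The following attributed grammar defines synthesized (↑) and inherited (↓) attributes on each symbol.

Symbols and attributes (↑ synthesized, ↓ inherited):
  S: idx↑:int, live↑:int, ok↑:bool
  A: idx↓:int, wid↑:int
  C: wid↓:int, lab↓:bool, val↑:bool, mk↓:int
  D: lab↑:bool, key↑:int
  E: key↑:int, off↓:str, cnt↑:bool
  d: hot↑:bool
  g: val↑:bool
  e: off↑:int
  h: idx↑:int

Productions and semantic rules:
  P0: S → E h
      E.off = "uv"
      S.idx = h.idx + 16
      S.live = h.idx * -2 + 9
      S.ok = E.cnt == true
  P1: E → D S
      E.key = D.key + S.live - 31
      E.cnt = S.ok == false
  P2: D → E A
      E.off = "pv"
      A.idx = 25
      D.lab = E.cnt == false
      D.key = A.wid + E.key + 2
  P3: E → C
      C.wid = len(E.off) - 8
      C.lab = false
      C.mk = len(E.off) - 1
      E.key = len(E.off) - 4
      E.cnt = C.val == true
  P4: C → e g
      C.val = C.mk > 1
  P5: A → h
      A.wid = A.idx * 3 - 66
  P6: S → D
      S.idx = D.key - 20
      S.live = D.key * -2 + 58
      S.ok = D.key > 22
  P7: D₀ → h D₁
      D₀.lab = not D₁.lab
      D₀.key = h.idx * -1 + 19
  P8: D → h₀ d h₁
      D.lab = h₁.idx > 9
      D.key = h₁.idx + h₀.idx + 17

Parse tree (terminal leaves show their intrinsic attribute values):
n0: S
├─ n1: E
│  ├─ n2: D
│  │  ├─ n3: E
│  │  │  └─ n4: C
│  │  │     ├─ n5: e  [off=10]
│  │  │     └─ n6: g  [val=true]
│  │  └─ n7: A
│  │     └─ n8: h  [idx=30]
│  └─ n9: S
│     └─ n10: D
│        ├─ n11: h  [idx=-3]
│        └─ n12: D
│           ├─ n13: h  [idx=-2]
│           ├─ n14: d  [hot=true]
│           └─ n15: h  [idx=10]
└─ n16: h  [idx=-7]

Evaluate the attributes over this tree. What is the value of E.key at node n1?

1. n1.off = "uv"  ["uv"]
2. n3.off = "pv"  ["pv"]
3. n4.wid = -6  [len(E.off) - 8]
4. n4.lab = false  [false]
5. n4.mk = 1  [len(E.off) - 1]
6. n5.off = 10  [terminal]
7. n6.val = true  [terminal]
8. n4.val = false  [C.mk > 1]
9. n3.key = -2  [len(E.off) - 4]
10. n3.cnt = false  [C.val == true]
11. n7.idx = 25  [25]
12. n8.idx = 30  [terminal]
13. n7.wid = 9  [A.idx * 3 - 66]
14. n2.lab = true  [E.cnt == false]
15. n2.key = 9  [A.wid + E.key + 2]
16. n11.idx = -3  [terminal]
17. n13.idx = -2  [terminal]
18. n14.hot = true  [terminal]
19. n15.idx = 10  [terminal]
20. n12.lab = true  [h₁.idx > 9]
21. n12.key = 25  [h₁.idx + h₀.idx + 17]
22. n10.lab = false  [not D₁.lab]
23. n10.key = 22  [h.idx * -1 + 19]
24. n9.idx = 2  [D.key - 20]
25. n9.live = 14  [D.key * -2 + 58]
26. n9.ok = false  [D.key > 22]
27. n1.key = -8  [D.key + S.live - 31]
28. n1.cnt = true  [S.ok == false]
29. n16.idx = -7  [terminal]
30. n0.idx = 9  [h.idx + 16]
31. n0.live = 23  [h.idx * -2 + 9]
32. n0.ok = true  [E.cnt == true]

-8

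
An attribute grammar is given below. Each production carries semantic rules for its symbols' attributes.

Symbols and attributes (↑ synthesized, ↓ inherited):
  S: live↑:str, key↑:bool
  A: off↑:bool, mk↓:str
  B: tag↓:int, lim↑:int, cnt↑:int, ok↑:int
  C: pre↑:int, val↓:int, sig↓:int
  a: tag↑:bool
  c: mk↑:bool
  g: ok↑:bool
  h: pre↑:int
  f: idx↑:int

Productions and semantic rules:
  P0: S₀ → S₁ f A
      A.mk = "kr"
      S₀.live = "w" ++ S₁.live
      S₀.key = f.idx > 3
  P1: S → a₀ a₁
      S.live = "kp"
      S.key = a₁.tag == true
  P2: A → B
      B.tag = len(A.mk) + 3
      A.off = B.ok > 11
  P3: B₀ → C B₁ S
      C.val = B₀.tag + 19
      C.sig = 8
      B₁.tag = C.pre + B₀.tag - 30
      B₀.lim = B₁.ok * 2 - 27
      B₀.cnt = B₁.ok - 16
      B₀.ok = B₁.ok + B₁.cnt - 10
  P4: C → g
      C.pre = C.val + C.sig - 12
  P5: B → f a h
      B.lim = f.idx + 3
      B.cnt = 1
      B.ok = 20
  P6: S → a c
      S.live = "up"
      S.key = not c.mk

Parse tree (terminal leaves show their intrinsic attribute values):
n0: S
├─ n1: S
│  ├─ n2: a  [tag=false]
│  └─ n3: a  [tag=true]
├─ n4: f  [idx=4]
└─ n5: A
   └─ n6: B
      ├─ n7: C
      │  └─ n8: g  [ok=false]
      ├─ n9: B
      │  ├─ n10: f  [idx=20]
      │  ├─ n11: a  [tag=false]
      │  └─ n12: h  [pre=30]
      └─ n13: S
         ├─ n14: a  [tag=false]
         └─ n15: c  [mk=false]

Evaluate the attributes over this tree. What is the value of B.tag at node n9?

-5

1. n2.tag = false  [terminal]
2. n3.tag = true  [terminal]
3. n1.live = "kp"  ["kp"]
4. n1.key = true  [a₁.tag == true]
5. n4.idx = 4  [terminal]
6. n5.mk = "kr"  ["kr"]
7. n6.tag = 5  [len(A.mk) + 3]
8. n7.val = 24  [B₀.tag + 19]
9. n7.sig = 8  [8]
10. n8.ok = false  [terminal]
11. n7.pre = 20  [C.val + C.sig - 12]
12. n9.tag = -5  [C.pre + B₀.tag - 30]
13. n10.idx = 20  [terminal]
14. n11.tag = false  [terminal]
15. n12.pre = 30  [terminal]
16. n9.lim = 23  [f.idx + 3]
17. n9.cnt = 1  [1]
18. n9.ok = 20  [20]
19. n14.tag = false  [terminal]
20. n15.mk = false  [terminal]
21. n13.live = "up"  ["up"]
22. n13.key = true  [not c.mk]
23. n6.lim = 13  [B₁.ok * 2 - 27]
24. n6.cnt = 4  [B₁.ok - 16]
25. n6.ok = 11  [B₁.ok + B₁.cnt - 10]
26. n5.off = false  [B.ok > 11]
27. n0.live = "wkp"  ["w" ++ S₁.live]
28. n0.key = true  [f.idx > 3]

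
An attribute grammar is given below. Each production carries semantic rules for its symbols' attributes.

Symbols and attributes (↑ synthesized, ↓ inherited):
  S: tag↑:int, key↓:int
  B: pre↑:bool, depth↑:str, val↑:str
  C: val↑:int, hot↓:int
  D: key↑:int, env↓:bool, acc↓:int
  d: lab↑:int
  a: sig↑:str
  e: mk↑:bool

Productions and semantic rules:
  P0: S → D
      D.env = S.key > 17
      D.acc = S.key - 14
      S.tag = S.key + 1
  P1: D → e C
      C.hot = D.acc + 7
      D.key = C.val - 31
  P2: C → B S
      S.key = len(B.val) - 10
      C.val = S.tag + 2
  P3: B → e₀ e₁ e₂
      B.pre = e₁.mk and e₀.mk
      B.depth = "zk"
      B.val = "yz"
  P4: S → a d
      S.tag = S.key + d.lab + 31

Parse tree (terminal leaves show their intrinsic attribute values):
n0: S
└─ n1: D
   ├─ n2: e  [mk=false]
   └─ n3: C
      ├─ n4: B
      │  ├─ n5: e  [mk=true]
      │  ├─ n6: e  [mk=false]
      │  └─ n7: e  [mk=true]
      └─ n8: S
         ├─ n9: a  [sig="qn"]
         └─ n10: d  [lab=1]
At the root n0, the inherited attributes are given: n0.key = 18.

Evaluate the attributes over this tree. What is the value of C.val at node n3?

1. n0.key = 18  [given at root]
2. n1.env = true  [S.key > 17]
3. n1.acc = 4  [S.key - 14]
4. n2.mk = false  [terminal]
5. n3.hot = 11  [D.acc + 7]
6. n5.mk = true  [terminal]
7. n6.mk = false  [terminal]
8. n7.mk = true  [terminal]
9. n4.pre = false  [e₁.mk and e₀.mk]
10. n4.depth = "zk"  ["zk"]
11. n4.val = "yz"  ["yz"]
12. n8.key = -8  [len(B.val) - 10]
13. n9.sig = "qn"  [terminal]
14. n10.lab = 1  [terminal]
15. n8.tag = 24  [S.key + d.lab + 31]
16. n3.val = 26  [S.tag + 2]
17. n1.key = -5  [C.val - 31]
18. n0.tag = 19  [S.key + 1]

26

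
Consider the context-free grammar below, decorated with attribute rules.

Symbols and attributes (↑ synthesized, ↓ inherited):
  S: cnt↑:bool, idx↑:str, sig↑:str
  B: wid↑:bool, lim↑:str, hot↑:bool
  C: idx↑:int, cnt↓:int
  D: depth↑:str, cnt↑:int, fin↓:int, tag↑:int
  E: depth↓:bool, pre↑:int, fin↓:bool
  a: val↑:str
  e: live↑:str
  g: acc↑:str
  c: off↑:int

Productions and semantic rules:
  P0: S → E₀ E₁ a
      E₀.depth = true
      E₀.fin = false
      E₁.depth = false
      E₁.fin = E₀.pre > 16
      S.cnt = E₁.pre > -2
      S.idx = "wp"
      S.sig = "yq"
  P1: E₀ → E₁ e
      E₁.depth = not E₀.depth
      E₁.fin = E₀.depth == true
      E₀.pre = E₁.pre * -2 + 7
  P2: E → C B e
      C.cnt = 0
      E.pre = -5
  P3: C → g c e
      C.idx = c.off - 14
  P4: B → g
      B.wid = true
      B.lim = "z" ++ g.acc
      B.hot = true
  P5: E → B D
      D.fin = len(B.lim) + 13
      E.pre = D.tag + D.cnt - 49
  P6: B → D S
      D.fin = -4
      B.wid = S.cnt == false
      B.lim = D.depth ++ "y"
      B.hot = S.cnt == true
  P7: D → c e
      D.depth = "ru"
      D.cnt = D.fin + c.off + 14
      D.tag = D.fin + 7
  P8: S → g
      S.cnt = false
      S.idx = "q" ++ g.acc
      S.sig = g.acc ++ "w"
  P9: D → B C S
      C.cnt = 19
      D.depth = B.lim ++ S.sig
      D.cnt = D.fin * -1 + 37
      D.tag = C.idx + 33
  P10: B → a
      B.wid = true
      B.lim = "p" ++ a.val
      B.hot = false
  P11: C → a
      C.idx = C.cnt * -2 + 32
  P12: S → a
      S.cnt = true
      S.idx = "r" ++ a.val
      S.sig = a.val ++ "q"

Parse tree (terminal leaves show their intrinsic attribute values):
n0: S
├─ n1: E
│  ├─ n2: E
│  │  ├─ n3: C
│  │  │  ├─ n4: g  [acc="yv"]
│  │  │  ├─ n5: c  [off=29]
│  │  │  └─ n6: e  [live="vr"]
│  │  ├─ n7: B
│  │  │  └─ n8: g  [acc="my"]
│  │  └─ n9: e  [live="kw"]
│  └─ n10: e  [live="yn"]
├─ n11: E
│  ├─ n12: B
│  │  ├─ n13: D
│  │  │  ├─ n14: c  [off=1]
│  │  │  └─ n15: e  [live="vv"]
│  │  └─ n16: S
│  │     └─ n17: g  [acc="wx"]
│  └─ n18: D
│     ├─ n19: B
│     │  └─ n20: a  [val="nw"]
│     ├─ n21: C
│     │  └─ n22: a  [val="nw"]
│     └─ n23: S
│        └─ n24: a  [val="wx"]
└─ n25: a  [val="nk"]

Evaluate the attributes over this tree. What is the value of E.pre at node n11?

-1

1. n1.depth = true  [true]
2. n1.fin = false  [false]
3. n2.depth = false  [not E₀.depth]
4. n2.fin = true  [E₀.depth == true]
5. n3.cnt = 0  [0]
6. n4.acc = "yv"  [terminal]
7. n5.off = 29  [terminal]
8. n6.live = "vr"  [terminal]
9. n3.idx = 15  [c.off - 14]
10. n8.acc = "my"  [terminal]
11. n7.wid = true  [true]
12. n7.lim = "zmy"  ["z" ++ g.acc]
13. n7.hot = true  [true]
14. n9.live = "kw"  [terminal]
15. n2.pre = -5  [-5]
16. n10.live = "yn"  [terminal]
17. n1.pre = 17  [E₁.pre * -2 + 7]
18. n11.depth = false  [false]
19. n11.fin = true  [E₀.pre > 16]
20. n13.fin = -4  [-4]
21. n14.off = 1  [terminal]
22. n15.live = "vv"  [terminal]
23. n13.depth = "ru"  ["ru"]
24. n13.cnt = 11  [D.fin + c.off + 14]
25. n13.tag = 3  [D.fin + 7]
26. n17.acc = "wx"  [terminal]
27. n16.cnt = false  [false]
28. n16.idx = "qwx"  ["q" ++ g.acc]
29. n16.sig = "wxw"  [g.acc ++ "w"]
30. n12.wid = true  [S.cnt == false]
31. n12.lim = "ruy"  [D.depth ++ "y"]
32. n12.hot = false  [S.cnt == true]
33. n18.fin = 16  [len(B.lim) + 13]
34. n20.val = "nw"  [terminal]
35. n19.wid = true  [true]
36. n19.lim = "pnw"  ["p" ++ a.val]
37. n19.hot = false  [false]
38. n21.cnt = 19  [19]
39. n22.val = "nw"  [terminal]
40. n21.idx = -6  [C.cnt * -2 + 32]
41. n24.val = "wx"  [terminal]
42. n23.cnt = true  [true]
43. n23.idx = "rwx"  ["r" ++ a.val]
44. n23.sig = "wxq"  [a.val ++ "q"]
45. n18.depth = "pnwwxq"  [B.lim ++ S.sig]
46. n18.cnt = 21  [D.fin * -1 + 37]
47. n18.tag = 27  [C.idx + 33]
48. n11.pre = -1  [D.tag + D.cnt - 49]
49. n25.val = "nk"  [terminal]
50. n0.cnt = true  [E₁.pre > -2]
51. n0.idx = "wp"  ["wp"]
52. n0.sig = "yq"  ["yq"]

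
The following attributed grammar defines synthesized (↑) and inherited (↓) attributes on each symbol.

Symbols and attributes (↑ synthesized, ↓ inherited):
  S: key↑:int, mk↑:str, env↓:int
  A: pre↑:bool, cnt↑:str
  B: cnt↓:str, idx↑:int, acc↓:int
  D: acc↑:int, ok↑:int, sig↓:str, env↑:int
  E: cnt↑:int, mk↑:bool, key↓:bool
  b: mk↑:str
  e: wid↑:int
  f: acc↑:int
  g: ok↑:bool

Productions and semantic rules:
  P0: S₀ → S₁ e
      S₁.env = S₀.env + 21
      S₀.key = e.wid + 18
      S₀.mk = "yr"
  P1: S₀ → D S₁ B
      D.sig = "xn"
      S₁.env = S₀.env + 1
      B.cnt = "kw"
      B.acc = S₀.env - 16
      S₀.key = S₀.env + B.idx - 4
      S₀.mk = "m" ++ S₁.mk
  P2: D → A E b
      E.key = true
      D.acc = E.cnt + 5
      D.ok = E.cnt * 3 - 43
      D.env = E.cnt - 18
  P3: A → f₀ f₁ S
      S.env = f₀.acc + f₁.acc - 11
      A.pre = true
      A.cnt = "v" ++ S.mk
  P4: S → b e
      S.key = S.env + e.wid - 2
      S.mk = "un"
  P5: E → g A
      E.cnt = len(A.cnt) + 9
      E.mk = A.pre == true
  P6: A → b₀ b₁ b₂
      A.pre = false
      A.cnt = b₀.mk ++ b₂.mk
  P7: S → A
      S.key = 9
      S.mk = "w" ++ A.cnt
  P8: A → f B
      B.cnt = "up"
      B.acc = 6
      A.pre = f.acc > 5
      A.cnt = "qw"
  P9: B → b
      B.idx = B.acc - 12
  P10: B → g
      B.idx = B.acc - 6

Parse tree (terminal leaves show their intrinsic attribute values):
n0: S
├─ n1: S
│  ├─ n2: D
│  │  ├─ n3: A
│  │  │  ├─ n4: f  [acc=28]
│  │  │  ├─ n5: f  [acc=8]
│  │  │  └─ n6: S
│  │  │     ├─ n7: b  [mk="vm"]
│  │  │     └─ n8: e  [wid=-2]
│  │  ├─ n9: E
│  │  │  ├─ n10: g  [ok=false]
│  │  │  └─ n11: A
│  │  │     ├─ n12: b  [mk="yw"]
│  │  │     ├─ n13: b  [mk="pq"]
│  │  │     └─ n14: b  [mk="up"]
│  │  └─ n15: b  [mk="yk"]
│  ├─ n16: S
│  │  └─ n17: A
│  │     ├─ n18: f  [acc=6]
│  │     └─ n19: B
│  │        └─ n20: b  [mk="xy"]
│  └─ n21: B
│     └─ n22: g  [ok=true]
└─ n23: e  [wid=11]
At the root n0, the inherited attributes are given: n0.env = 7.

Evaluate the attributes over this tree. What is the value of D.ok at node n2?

1. n0.env = 7  [given at root]
2. n1.env = 28  [S₀.env + 21]
3. n2.sig = "xn"  ["xn"]
4. n4.acc = 28  [terminal]
5. n5.acc = 8  [terminal]
6. n6.env = 25  [f₀.acc + f₁.acc - 11]
7. n7.mk = "vm"  [terminal]
8. n8.wid = -2  [terminal]
9. n6.key = 21  [S.env + e.wid - 2]
10. n6.mk = "un"  ["un"]
11. n3.pre = true  [true]
12. n3.cnt = "vun"  ["v" ++ S.mk]
13. n9.key = true  [true]
14. n10.ok = false  [terminal]
15. n12.mk = "yw"  [terminal]
16. n13.mk = "pq"  [terminal]
17. n14.mk = "up"  [terminal]
18. n11.pre = false  [false]
19. n11.cnt = "ywup"  [b₀.mk ++ b₂.mk]
20. n9.cnt = 13  [len(A.cnt) + 9]
21. n9.mk = false  [A.pre == true]
22. n15.mk = "yk"  [terminal]
23. n2.acc = 18  [E.cnt + 5]
24. n2.ok = -4  [E.cnt * 3 - 43]
25. n2.env = -5  [E.cnt - 18]
26. n16.env = 29  [S₀.env + 1]
27. n18.acc = 6  [terminal]
28. n19.cnt = "up"  ["up"]
29. n19.acc = 6  [6]
30. n20.mk = "xy"  [terminal]
31. n19.idx = -6  [B.acc - 12]
32. n17.pre = true  [f.acc > 5]
33. n17.cnt = "qw"  ["qw"]
34. n16.key = 9  [9]
35. n16.mk = "wqw"  ["w" ++ A.cnt]
36. n21.cnt = "kw"  ["kw"]
37. n21.acc = 12  [S₀.env - 16]
38. n22.ok = true  [terminal]
39. n21.idx = 6  [B.acc - 6]
40. n1.key = 30  [S₀.env + B.idx - 4]
41. n1.mk = "mwqw"  ["m" ++ S₁.mk]
42. n23.wid = 11  [terminal]
43. n0.key = 29  [e.wid + 18]
44. n0.mk = "yr"  ["yr"]

-4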